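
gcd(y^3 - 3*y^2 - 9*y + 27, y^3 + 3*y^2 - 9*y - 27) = y^2 - 9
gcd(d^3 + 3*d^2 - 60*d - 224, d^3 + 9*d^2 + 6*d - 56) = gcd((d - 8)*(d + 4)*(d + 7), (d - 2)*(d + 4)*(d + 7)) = d^2 + 11*d + 28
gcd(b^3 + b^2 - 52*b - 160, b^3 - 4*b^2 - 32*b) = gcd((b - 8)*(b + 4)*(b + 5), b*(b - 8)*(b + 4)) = b^2 - 4*b - 32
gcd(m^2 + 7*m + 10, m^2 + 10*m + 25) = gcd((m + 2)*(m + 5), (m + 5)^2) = m + 5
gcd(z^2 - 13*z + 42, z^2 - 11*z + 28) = z - 7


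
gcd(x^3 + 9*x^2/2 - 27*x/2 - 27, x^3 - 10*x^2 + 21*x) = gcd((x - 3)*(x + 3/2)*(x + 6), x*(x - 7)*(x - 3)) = x - 3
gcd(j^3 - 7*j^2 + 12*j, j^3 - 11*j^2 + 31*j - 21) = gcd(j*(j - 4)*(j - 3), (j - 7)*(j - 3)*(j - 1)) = j - 3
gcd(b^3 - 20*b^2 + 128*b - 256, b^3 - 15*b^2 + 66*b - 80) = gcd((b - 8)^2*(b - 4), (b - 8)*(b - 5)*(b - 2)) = b - 8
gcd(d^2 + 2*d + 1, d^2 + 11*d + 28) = 1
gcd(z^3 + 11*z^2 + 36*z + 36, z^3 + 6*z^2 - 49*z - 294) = z + 6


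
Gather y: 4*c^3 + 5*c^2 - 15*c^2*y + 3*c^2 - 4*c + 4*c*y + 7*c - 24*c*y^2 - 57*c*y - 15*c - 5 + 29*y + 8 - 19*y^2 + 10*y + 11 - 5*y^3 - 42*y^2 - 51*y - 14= 4*c^3 + 8*c^2 - 12*c - 5*y^3 + y^2*(-24*c - 61) + y*(-15*c^2 - 53*c - 12)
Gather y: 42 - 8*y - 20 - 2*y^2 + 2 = -2*y^2 - 8*y + 24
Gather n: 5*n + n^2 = n^2 + 5*n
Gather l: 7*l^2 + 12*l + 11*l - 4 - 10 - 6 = 7*l^2 + 23*l - 20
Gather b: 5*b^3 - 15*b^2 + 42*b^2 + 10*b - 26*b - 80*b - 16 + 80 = 5*b^3 + 27*b^2 - 96*b + 64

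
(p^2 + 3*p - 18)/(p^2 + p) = (p^2 + 3*p - 18)/(p*(p + 1))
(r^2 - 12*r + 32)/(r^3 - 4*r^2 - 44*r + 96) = (r - 4)/(r^2 + 4*r - 12)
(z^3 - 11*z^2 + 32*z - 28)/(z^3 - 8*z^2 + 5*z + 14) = (z - 2)/(z + 1)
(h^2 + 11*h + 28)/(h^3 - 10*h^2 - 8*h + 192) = (h + 7)/(h^2 - 14*h + 48)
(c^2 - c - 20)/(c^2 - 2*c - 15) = (c + 4)/(c + 3)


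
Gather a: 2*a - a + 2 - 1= a + 1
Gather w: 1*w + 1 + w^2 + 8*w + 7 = w^2 + 9*w + 8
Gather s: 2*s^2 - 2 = 2*s^2 - 2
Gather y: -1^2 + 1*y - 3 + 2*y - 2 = 3*y - 6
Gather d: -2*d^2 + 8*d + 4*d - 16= -2*d^2 + 12*d - 16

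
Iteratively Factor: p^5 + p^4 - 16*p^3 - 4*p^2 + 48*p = (p - 3)*(p^4 + 4*p^3 - 4*p^2 - 16*p) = (p - 3)*(p - 2)*(p^3 + 6*p^2 + 8*p) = (p - 3)*(p - 2)*(p + 2)*(p^2 + 4*p) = p*(p - 3)*(p - 2)*(p + 2)*(p + 4)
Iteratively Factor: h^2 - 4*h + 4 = (h - 2)*(h - 2)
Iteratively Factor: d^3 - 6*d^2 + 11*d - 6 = (d - 3)*(d^2 - 3*d + 2) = (d - 3)*(d - 2)*(d - 1)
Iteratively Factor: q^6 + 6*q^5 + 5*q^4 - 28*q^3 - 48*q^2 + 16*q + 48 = (q + 2)*(q^5 + 4*q^4 - 3*q^3 - 22*q^2 - 4*q + 24) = (q + 2)*(q + 3)*(q^4 + q^3 - 6*q^2 - 4*q + 8) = (q - 2)*(q + 2)*(q + 3)*(q^3 + 3*q^2 - 4) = (q - 2)*(q + 2)^2*(q + 3)*(q^2 + q - 2) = (q - 2)*(q - 1)*(q + 2)^2*(q + 3)*(q + 2)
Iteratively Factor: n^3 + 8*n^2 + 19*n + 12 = (n + 1)*(n^2 + 7*n + 12) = (n + 1)*(n + 4)*(n + 3)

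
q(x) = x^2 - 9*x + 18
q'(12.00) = 15.00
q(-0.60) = 23.76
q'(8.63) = 8.26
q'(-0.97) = -10.94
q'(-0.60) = -10.20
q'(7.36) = 5.72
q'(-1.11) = -11.22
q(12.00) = 54.00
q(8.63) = 14.81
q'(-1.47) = -11.94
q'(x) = 2*x - 9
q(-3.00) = 54.00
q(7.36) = 5.93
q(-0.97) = 27.67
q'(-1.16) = -11.32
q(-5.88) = 105.49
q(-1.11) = 29.22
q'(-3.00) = -15.00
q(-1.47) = 33.39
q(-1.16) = 29.79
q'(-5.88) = -20.76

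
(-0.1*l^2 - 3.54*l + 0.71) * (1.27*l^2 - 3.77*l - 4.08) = -0.127*l^4 - 4.1188*l^3 + 14.6555*l^2 + 11.7665*l - 2.8968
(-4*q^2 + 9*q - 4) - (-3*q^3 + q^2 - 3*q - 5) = 3*q^3 - 5*q^2 + 12*q + 1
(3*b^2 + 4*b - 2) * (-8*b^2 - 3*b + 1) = -24*b^4 - 41*b^3 + 7*b^2 + 10*b - 2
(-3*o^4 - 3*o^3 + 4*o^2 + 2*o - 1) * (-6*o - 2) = 18*o^5 + 24*o^4 - 18*o^3 - 20*o^2 + 2*o + 2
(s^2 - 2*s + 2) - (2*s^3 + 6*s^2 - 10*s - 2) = -2*s^3 - 5*s^2 + 8*s + 4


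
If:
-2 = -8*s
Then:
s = 1/4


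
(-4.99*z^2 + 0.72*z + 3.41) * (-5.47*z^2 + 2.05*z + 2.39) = 27.2953*z^4 - 14.1679*z^3 - 29.1028*z^2 + 8.7113*z + 8.1499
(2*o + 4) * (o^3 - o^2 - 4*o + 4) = 2*o^4 + 2*o^3 - 12*o^2 - 8*o + 16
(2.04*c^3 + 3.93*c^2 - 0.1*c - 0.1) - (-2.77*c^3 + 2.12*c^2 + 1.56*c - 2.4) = 4.81*c^3 + 1.81*c^2 - 1.66*c + 2.3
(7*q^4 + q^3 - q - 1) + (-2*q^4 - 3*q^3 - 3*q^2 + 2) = 5*q^4 - 2*q^3 - 3*q^2 - q + 1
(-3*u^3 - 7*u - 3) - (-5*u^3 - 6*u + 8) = 2*u^3 - u - 11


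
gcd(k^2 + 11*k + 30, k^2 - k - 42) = k + 6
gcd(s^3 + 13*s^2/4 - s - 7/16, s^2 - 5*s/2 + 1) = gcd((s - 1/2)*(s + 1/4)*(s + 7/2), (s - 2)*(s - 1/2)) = s - 1/2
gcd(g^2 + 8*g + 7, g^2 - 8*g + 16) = 1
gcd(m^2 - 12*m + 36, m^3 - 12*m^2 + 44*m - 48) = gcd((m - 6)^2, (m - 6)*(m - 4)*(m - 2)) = m - 6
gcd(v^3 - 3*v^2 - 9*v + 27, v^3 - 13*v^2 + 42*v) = 1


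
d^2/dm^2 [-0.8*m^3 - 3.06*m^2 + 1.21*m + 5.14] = -4.8*m - 6.12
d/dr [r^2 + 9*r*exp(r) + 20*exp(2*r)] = 9*r*exp(r) + 2*r + 40*exp(2*r) + 9*exp(r)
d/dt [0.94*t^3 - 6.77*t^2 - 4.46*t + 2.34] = 2.82*t^2 - 13.54*t - 4.46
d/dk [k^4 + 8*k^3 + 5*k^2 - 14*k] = 4*k^3 + 24*k^2 + 10*k - 14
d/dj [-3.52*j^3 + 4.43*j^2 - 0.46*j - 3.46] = -10.56*j^2 + 8.86*j - 0.46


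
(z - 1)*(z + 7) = z^2 + 6*z - 7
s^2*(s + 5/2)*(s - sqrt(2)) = s^4 - sqrt(2)*s^3 + 5*s^3/2 - 5*sqrt(2)*s^2/2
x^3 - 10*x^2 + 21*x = x*(x - 7)*(x - 3)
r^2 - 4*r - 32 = (r - 8)*(r + 4)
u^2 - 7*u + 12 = (u - 4)*(u - 3)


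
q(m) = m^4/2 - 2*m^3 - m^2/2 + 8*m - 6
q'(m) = 2*m^3 - 6*m^2 - m + 8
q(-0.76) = -11.32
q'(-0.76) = 4.42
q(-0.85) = -11.67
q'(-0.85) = 3.29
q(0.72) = -1.11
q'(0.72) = 4.92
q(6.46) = 356.41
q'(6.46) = 290.32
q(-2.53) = 23.43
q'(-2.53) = -60.26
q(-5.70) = 830.34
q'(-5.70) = -551.63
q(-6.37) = 1262.94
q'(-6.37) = -746.04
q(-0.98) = -11.98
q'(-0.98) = 1.34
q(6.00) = 240.00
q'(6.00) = 218.00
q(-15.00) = 31824.00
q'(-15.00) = -8077.00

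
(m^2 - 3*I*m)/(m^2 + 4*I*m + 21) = m/(m + 7*I)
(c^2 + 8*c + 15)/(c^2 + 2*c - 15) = (c + 3)/(c - 3)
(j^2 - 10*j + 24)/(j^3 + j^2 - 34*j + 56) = (j - 6)/(j^2 + 5*j - 14)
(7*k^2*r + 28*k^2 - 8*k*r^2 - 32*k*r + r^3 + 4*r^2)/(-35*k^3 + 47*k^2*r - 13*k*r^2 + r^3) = (r + 4)/(-5*k + r)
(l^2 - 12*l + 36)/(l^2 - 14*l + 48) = (l - 6)/(l - 8)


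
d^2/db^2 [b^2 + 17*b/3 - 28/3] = 2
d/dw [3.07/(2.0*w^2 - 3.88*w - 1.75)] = (11.9116 - 12.28*w)/(-2.0*w^2 + 3.88*w + 1.75)^2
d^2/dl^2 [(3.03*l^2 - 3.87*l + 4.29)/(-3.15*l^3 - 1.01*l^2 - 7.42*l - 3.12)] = (-60.13035*l^6 + 230.40045*l^5 - 12.0147299999999*l^4 + 70.9290059999998*l^3 - 1027.001898*l^2 - 13.0988520000001*l - 683.521176)/(31.255875*l^9 + 30.065175*l^8 + 230.514795*l^7 + 235.545281*l^6 + 602.548086*l^5 + 613.911588*l^4 + 640.799992*l^3 + 544.823136*l^2 + 216.687744*l + 30.371328)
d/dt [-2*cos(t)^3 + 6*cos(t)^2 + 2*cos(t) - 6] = 2*(3*cos(t)^2 - 6*cos(t) - 1)*sin(t)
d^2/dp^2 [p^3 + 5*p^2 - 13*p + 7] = 6*p + 10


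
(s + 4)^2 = s^2 + 8*s + 16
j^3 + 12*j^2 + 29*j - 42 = (j - 1)*(j + 6)*(j + 7)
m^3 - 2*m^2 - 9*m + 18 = (m - 3)*(m - 2)*(m + 3)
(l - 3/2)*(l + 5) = l^2 + 7*l/2 - 15/2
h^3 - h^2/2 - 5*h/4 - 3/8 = (h - 3/2)*(h + 1/2)^2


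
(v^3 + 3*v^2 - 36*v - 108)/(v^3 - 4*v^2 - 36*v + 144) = (v + 3)/(v - 4)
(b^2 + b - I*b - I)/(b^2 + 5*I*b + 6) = (b + 1)/(b + 6*I)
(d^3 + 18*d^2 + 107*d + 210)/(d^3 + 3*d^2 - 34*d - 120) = (d^2 + 13*d + 42)/(d^2 - 2*d - 24)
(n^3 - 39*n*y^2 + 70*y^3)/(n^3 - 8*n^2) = (n^3 - 39*n*y^2 + 70*y^3)/(n^2*(n - 8))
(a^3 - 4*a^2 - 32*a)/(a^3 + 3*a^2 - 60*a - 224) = a/(a + 7)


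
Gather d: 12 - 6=6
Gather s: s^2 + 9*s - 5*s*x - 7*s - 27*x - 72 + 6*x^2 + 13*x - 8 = s^2 + s*(2 - 5*x) + 6*x^2 - 14*x - 80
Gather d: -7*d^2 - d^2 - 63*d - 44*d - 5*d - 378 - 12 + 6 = -8*d^2 - 112*d - 384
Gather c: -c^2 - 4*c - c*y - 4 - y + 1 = -c^2 + c*(-y - 4) - y - 3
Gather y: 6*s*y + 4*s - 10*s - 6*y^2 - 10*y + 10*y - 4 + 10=6*s*y - 6*s - 6*y^2 + 6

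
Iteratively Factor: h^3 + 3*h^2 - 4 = (h + 2)*(h^2 + h - 2) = (h - 1)*(h + 2)*(h + 2)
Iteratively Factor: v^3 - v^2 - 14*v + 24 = (v - 2)*(v^2 + v - 12) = (v - 3)*(v - 2)*(v + 4)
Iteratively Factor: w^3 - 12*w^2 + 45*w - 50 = (w - 5)*(w^2 - 7*w + 10) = (w - 5)*(w - 2)*(w - 5)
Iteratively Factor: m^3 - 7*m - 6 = (m + 2)*(m^2 - 2*m - 3) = (m + 1)*(m + 2)*(m - 3)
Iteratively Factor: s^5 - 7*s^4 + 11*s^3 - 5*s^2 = (s - 1)*(s^4 - 6*s^3 + 5*s^2) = (s - 1)^2*(s^3 - 5*s^2) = s*(s - 1)^2*(s^2 - 5*s) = s^2*(s - 1)^2*(s - 5)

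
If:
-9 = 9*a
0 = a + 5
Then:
No Solution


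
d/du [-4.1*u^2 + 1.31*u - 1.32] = 1.31 - 8.2*u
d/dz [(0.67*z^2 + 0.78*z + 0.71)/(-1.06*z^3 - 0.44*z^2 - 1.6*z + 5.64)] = (0.7102*z^4 + 1.6536*z^3 + 1.529*z^2 + 8.1824*z + 5.5352)/(1.1236*z^6 + 0.9328*z^5 + 3.5856*z^4 - 10.5488*z^3 - 2.4032*z^2 - 18.048*z + 31.8096)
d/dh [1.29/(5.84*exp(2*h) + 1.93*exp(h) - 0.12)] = (-15.0672*exp(h) - 2.4897)*exp(h)/(5.84*exp(2*h) + 1.93*exp(h) - 0.12)^2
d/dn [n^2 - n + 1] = 2*n - 1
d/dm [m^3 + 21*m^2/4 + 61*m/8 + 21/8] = 3*m^2 + 21*m/2 + 61/8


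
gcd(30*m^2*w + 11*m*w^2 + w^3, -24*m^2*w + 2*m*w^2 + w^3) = 6*m*w + w^2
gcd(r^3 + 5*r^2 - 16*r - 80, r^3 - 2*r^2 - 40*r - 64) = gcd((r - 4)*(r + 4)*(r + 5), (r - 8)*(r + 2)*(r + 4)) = r + 4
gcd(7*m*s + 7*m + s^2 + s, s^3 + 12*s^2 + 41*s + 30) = s + 1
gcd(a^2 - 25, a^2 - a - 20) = a - 5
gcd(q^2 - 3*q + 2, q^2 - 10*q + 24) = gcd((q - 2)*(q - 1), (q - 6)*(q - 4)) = 1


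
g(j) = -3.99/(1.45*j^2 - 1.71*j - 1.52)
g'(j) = -3.99*(1.71 - 2.9*j)/(1.45*j^2 - 1.71*j - 1.52)^2 = (11.571*j - 6.8229)/(-1.45*j^2 + 1.71*j + 1.52)^2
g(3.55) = -0.37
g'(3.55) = 0.30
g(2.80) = -0.79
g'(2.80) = 1.00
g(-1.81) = -0.63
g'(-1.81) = -0.69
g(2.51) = -1.20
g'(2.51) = 2.01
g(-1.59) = -0.82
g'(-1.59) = -1.07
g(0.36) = 2.05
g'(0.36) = -0.70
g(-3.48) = -0.18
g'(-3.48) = -0.10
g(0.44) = 2.00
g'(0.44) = -0.44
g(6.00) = -0.10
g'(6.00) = 0.04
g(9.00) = -0.04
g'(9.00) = 0.01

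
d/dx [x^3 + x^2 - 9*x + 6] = 3*x^2 + 2*x - 9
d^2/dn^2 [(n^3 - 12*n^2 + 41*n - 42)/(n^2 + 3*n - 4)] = 12*(15*n^3 - 51*n^2 + 27*n - 41)/(n^6 + 9*n^5 + 15*n^4 - 45*n^3 - 60*n^2 + 144*n - 64)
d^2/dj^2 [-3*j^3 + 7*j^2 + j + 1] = 14 - 18*j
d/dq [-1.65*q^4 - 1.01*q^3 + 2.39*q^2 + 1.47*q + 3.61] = -6.6*q^3 - 3.03*q^2 + 4.78*q + 1.47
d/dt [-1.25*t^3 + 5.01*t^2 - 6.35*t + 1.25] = -3.75*t^2 + 10.02*t - 6.35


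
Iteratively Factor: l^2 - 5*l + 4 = (l - 1)*(l - 4)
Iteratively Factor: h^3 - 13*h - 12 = (h + 1)*(h^2 - h - 12) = (h - 4)*(h + 1)*(h + 3)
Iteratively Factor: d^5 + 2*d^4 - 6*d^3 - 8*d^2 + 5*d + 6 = (d - 2)*(d^4 + 4*d^3 + 2*d^2 - 4*d - 3) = (d - 2)*(d + 3)*(d^3 + d^2 - d - 1) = (d - 2)*(d + 1)*(d + 3)*(d^2 - 1) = (d - 2)*(d - 1)*(d + 1)*(d + 3)*(d + 1)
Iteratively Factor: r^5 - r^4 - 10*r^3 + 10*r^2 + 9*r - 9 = (r - 1)*(r^4 - 10*r^2 + 9) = (r - 1)^2*(r^3 + r^2 - 9*r - 9) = (r - 3)*(r - 1)^2*(r^2 + 4*r + 3) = (r - 3)*(r - 1)^2*(r + 1)*(r + 3)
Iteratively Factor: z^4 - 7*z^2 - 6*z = (z + 2)*(z^3 - 2*z^2 - 3*z) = (z + 1)*(z + 2)*(z^2 - 3*z) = z*(z + 1)*(z + 2)*(z - 3)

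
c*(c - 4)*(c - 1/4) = c^3 - 17*c^2/4 + c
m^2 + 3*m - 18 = (m - 3)*(m + 6)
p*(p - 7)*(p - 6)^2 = p^4 - 19*p^3 + 120*p^2 - 252*p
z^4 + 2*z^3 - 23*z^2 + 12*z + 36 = (z - 3)*(z - 2)*(z + 1)*(z + 6)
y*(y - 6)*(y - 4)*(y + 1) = y^4 - 9*y^3 + 14*y^2 + 24*y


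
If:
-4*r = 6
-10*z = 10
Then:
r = -3/2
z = -1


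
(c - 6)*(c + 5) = c^2 - c - 30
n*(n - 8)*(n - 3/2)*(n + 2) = n^4 - 15*n^3/2 - 7*n^2 + 24*n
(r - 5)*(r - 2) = r^2 - 7*r + 10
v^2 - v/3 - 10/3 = (v - 2)*(v + 5/3)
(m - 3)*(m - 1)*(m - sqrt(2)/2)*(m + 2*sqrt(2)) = m^4 - 4*m^3 + 3*sqrt(2)*m^3/2 - 6*sqrt(2)*m^2 + m^2 + 9*sqrt(2)*m/2 + 8*m - 6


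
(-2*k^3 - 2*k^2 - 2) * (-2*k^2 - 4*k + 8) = 4*k^5 + 12*k^4 - 8*k^3 - 12*k^2 + 8*k - 16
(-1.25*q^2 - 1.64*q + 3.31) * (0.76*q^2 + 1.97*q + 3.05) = -0.95*q^4 - 3.7089*q^3 - 4.5277*q^2 + 1.5187*q + 10.0955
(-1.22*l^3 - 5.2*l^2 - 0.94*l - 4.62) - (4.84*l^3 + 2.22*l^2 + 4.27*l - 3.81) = -6.06*l^3 - 7.42*l^2 - 5.21*l - 0.81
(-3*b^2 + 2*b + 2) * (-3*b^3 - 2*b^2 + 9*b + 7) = 9*b^5 - 37*b^3 - 7*b^2 + 32*b + 14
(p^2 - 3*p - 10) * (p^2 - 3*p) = p^4 - 6*p^3 - p^2 + 30*p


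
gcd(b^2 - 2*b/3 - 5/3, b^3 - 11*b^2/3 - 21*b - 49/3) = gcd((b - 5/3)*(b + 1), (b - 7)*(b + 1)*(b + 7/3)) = b + 1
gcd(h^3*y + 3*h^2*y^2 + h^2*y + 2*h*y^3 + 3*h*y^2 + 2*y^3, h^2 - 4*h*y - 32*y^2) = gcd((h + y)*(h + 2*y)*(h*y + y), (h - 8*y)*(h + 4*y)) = 1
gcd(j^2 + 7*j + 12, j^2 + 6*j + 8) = j + 4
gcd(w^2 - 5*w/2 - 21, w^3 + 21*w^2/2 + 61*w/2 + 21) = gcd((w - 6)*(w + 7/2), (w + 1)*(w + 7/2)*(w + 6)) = w + 7/2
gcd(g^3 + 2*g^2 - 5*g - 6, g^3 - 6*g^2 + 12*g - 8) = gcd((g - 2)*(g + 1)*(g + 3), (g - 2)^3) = g - 2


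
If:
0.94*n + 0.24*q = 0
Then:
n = -0.25531914893617*q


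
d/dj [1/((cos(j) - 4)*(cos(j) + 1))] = (2*cos(j) - 3)*sin(j)/((cos(j) - 4)^2*(cos(j) + 1)^2)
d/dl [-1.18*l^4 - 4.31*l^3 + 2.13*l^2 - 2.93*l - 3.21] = -4.72*l^3 - 12.93*l^2 + 4.26*l - 2.93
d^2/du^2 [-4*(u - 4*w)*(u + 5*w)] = -8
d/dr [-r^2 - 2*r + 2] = -2*r - 2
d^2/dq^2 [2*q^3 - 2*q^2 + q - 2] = 12*q - 4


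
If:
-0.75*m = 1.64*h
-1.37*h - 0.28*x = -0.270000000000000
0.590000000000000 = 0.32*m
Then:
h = -0.84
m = 1.84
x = 5.09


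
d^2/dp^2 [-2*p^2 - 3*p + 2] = -4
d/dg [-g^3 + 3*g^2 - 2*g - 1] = -3*g^2 + 6*g - 2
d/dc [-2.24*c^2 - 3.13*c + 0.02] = -4.48*c - 3.13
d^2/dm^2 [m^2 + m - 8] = 2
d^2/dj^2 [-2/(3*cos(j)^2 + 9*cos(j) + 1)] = 6*(12*sin(j)^4 - 29*sin(j)^2 - 147*cos(j)/4 + 27*cos(3*j)/4 - 35)/(-3*sin(j)^2 + 9*cos(j) + 4)^3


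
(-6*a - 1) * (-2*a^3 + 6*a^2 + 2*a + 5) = 12*a^4 - 34*a^3 - 18*a^2 - 32*a - 5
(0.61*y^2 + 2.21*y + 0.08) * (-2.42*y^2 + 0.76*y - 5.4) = -1.4762*y^4 - 4.8846*y^3 - 1.808*y^2 - 11.8732*y - 0.432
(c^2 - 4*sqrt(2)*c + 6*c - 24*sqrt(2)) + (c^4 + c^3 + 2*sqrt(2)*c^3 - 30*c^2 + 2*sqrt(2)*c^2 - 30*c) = c^4 + c^3 + 2*sqrt(2)*c^3 - 29*c^2 + 2*sqrt(2)*c^2 - 24*c - 4*sqrt(2)*c - 24*sqrt(2)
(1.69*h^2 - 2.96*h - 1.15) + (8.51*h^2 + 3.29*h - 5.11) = 10.2*h^2 + 0.33*h - 6.26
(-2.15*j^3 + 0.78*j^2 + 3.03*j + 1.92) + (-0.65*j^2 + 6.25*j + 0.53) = -2.15*j^3 + 0.13*j^2 + 9.28*j + 2.45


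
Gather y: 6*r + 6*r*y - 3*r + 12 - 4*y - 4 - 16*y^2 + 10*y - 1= 3*r - 16*y^2 + y*(6*r + 6) + 7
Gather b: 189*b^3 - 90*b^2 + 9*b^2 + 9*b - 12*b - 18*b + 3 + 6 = 189*b^3 - 81*b^2 - 21*b + 9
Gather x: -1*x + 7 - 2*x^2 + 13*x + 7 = -2*x^2 + 12*x + 14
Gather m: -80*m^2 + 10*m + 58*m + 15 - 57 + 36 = -80*m^2 + 68*m - 6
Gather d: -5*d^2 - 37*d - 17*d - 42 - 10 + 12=-5*d^2 - 54*d - 40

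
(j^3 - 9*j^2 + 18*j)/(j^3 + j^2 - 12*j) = (j - 6)/(j + 4)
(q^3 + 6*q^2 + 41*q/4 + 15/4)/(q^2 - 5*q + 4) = (4*q^3 + 24*q^2 + 41*q + 15)/(4*(q^2 - 5*q + 4))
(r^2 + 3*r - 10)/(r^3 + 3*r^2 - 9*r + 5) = (r - 2)/(r^2 - 2*r + 1)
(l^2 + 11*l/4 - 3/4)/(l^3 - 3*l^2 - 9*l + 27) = (l - 1/4)/(l^2 - 6*l + 9)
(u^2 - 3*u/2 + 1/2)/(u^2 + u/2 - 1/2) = (u - 1)/(u + 1)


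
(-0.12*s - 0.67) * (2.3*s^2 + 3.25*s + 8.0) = -0.276*s^3 - 1.931*s^2 - 3.1375*s - 5.36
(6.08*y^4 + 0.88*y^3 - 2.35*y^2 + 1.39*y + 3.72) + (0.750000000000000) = 6.08*y^4 + 0.88*y^3 - 2.35*y^2 + 1.39*y + 4.47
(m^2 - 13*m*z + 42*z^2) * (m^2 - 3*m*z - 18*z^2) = m^4 - 16*m^3*z + 63*m^2*z^2 + 108*m*z^3 - 756*z^4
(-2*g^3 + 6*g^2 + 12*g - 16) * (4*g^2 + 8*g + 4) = -8*g^5 + 8*g^4 + 88*g^3 + 56*g^2 - 80*g - 64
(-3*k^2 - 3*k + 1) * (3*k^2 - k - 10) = -9*k^4 - 6*k^3 + 36*k^2 + 29*k - 10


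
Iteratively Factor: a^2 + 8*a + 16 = (a + 4)*(a + 4)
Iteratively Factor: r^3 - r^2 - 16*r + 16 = (r + 4)*(r^2 - 5*r + 4) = (r - 4)*(r + 4)*(r - 1)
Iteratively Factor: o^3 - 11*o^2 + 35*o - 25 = (o - 1)*(o^2 - 10*o + 25) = (o - 5)*(o - 1)*(o - 5)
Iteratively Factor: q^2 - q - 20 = (q + 4)*(q - 5)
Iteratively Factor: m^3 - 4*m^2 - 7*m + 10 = (m - 1)*(m^2 - 3*m - 10) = (m - 5)*(m - 1)*(m + 2)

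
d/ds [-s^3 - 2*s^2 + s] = -3*s^2 - 4*s + 1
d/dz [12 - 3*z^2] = -6*z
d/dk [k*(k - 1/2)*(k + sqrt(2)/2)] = 3*k^2 - k + sqrt(2)*k - sqrt(2)/4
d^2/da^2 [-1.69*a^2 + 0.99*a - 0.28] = -3.38000000000000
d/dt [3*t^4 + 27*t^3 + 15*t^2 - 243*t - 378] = 12*t^3 + 81*t^2 + 30*t - 243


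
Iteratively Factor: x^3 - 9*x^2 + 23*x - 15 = (x - 3)*(x^2 - 6*x + 5) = (x - 5)*(x - 3)*(x - 1)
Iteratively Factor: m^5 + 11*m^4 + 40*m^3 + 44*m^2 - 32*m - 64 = (m + 4)*(m^4 + 7*m^3 + 12*m^2 - 4*m - 16) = (m + 4)^2*(m^3 + 3*m^2 - 4) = (m + 2)*(m + 4)^2*(m^2 + m - 2) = (m + 2)^2*(m + 4)^2*(m - 1)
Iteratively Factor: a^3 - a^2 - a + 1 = (a - 1)*(a^2 - 1) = (a - 1)*(a + 1)*(a - 1)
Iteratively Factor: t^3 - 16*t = (t)*(t^2 - 16) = t*(t + 4)*(t - 4)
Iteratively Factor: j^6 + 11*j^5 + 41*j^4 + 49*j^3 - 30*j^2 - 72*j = (j - 1)*(j^5 + 12*j^4 + 53*j^3 + 102*j^2 + 72*j) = (j - 1)*(j + 3)*(j^4 + 9*j^3 + 26*j^2 + 24*j) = (j - 1)*(j + 3)^2*(j^3 + 6*j^2 + 8*j) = j*(j - 1)*(j + 3)^2*(j^2 + 6*j + 8) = j*(j - 1)*(j + 3)^2*(j + 4)*(j + 2)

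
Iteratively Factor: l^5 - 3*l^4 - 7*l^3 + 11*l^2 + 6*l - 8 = (l - 4)*(l^4 + l^3 - 3*l^2 - l + 2) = (l - 4)*(l + 2)*(l^3 - l^2 - l + 1) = (l - 4)*(l + 1)*(l + 2)*(l^2 - 2*l + 1) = (l - 4)*(l - 1)*(l + 1)*(l + 2)*(l - 1)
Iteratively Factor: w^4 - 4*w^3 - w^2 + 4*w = (w - 4)*(w^3 - w) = (w - 4)*(w - 1)*(w^2 + w) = w*(w - 4)*(w - 1)*(w + 1)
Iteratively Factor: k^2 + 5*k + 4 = (k + 4)*(k + 1)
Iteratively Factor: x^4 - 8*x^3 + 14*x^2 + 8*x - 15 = (x - 1)*(x^3 - 7*x^2 + 7*x + 15) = (x - 5)*(x - 1)*(x^2 - 2*x - 3) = (x - 5)*(x - 1)*(x + 1)*(x - 3)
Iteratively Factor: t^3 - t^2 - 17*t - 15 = (t + 1)*(t^2 - 2*t - 15) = (t - 5)*(t + 1)*(t + 3)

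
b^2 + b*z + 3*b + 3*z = (b + 3)*(b + z)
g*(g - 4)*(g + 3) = g^3 - g^2 - 12*g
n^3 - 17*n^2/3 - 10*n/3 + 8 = (n - 6)*(n - 1)*(n + 4/3)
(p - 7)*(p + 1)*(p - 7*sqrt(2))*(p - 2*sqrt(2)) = p^4 - 9*sqrt(2)*p^3 - 6*p^3 + 21*p^2 + 54*sqrt(2)*p^2 - 168*p + 63*sqrt(2)*p - 196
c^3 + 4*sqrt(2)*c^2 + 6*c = c*(c + sqrt(2))*(c + 3*sqrt(2))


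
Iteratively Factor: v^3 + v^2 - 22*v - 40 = (v + 2)*(v^2 - v - 20) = (v - 5)*(v + 2)*(v + 4)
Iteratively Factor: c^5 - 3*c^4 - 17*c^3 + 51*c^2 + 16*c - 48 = (c - 3)*(c^4 - 17*c^2 + 16) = (c - 3)*(c - 1)*(c^3 + c^2 - 16*c - 16) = (c - 4)*(c - 3)*(c - 1)*(c^2 + 5*c + 4) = (c - 4)*(c - 3)*(c - 1)*(c + 1)*(c + 4)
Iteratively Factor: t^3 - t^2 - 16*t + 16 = (t - 4)*(t^2 + 3*t - 4) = (t - 4)*(t - 1)*(t + 4)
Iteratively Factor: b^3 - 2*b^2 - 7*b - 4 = (b - 4)*(b^2 + 2*b + 1) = (b - 4)*(b + 1)*(b + 1)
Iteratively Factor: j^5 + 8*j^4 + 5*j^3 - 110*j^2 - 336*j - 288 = (j - 4)*(j^4 + 12*j^3 + 53*j^2 + 102*j + 72) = (j - 4)*(j + 3)*(j^3 + 9*j^2 + 26*j + 24) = (j - 4)*(j + 2)*(j + 3)*(j^2 + 7*j + 12) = (j - 4)*(j + 2)*(j + 3)*(j + 4)*(j + 3)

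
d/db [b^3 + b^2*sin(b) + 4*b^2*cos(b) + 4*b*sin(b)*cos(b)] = -4*b^2*sin(b) + b^2*cos(b) + 3*b^2 + 2*b*sin(b) + 8*b*cos(b) + 4*b*cos(2*b) + 2*sin(2*b)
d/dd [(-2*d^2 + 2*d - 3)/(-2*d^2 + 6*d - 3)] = 4*(3 - 2*d^2)/(4*d^4 - 24*d^3 + 48*d^2 - 36*d + 9)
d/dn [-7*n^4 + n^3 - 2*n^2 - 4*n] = -28*n^3 + 3*n^2 - 4*n - 4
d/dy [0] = 0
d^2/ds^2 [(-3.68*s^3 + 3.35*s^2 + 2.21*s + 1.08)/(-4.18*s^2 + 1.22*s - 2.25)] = (-1.13686837721616e-13*s^5 - 169.661504*s^3 + 15.209748*s^2 + 269.535708*s - 28.951794)/(73.034632*s^6 - 63.948984*s^5 + 136.603236*s^4 - 70.660448*s^3 + 73.53045*s^2 - 18.52875*s + 11.390625)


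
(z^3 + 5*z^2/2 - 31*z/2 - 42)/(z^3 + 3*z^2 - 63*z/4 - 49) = 2*(z + 3)/(2*z + 7)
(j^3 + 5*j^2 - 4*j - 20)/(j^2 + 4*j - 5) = (j^2 - 4)/(j - 1)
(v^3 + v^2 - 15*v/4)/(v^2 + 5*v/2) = v - 3/2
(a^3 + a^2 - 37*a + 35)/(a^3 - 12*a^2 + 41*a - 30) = (a + 7)/(a - 6)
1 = 1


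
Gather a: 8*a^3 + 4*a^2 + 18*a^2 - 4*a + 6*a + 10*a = 8*a^3 + 22*a^2 + 12*a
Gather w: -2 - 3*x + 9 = 7 - 3*x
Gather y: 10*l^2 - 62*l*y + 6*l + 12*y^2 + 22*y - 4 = 10*l^2 + 6*l + 12*y^2 + y*(22 - 62*l) - 4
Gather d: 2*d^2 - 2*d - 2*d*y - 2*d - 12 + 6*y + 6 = 2*d^2 + d*(-2*y - 4) + 6*y - 6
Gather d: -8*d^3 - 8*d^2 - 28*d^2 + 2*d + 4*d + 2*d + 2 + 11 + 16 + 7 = -8*d^3 - 36*d^2 + 8*d + 36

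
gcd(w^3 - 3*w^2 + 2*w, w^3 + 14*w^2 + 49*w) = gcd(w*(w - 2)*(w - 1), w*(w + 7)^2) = w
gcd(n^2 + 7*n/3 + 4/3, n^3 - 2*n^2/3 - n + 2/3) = n + 1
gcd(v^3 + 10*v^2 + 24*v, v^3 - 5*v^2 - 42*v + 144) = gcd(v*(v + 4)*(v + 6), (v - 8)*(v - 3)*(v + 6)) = v + 6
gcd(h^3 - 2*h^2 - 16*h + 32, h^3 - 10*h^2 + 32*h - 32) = h^2 - 6*h + 8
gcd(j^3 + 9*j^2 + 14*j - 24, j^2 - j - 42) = j + 6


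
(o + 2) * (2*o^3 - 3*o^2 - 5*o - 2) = 2*o^4 + o^3 - 11*o^2 - 12*o - 4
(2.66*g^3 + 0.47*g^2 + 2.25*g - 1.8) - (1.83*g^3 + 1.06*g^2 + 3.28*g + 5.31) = 0.83*g^3 - 0.59*g^2 - 1.03*g - 7.11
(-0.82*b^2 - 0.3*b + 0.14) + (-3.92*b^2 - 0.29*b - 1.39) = -4.74*b^2 - 0.59*b - 1.25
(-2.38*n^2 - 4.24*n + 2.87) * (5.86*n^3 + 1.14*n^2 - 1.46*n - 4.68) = -13.9468*n^5 - 27.5596*n^4 + 15.4594*n^3 + 20.6006*n^2 + 15.653*n - 13.4316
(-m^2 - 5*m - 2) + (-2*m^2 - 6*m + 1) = -3*m^2 - 11*m - 1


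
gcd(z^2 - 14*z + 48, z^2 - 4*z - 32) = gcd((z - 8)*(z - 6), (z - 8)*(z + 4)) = z - 8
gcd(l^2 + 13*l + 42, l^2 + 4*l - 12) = l + 6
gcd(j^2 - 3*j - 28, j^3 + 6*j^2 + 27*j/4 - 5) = j + 4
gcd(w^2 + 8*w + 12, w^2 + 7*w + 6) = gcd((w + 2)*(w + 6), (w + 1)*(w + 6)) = w + 6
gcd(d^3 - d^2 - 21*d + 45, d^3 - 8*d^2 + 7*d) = 1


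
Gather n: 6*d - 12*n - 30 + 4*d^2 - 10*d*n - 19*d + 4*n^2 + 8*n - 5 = 4*d^2 - 13*d + 4*n^2 + n*(-10*d - 4) - 35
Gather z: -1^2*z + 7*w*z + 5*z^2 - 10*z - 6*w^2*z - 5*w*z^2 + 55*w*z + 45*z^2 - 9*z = z^2*(50 - 5*w) + z*(-6*w^2 + 62*w - 20)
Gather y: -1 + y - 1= y - 2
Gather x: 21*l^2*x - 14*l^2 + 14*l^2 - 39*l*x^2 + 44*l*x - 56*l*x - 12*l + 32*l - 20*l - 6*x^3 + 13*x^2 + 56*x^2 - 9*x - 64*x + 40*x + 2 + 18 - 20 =-6*x^3 + x^2*(69 - 39*l) + x*(21*l^2 - 12*l - 33)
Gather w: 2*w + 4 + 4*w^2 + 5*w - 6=4*w^2 + 7*w - 2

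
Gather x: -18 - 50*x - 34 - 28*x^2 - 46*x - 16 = -28*x^2 - 96*x - 68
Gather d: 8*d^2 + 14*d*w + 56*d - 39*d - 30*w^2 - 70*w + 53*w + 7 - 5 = 8*d^2 + d*(14*w + 17) - 30*w^2 - 17*w + 2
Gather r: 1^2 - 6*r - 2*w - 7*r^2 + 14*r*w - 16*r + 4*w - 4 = -7*r^2 + r*(14*w - 22) + 2*w - 3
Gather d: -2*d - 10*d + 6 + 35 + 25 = 66 - 12*d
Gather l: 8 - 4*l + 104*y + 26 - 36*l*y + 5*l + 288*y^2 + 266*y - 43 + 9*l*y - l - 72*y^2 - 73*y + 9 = -27*l*y + 216*y^2 + 297*y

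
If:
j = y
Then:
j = y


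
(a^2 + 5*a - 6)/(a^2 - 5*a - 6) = (-a^2 - 5*a + 6)/(-a^2 + 5*a + 6)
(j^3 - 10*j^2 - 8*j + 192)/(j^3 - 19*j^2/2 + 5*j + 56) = 2*(j^2 - 2*j - 24)/(2*j^2 - 3*j - 14)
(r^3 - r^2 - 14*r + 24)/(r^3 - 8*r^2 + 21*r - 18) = (r + 4)/(r - 3)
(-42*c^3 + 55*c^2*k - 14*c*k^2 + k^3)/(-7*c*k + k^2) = 6*c^2/k - 7*c + k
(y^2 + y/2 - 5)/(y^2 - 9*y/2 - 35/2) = (y - 2)/(y - 7)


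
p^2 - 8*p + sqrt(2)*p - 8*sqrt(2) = (p - 8)*(p + sqrt(2))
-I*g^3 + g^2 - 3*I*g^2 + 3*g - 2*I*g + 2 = (g + 2)*(g + I)*(-I*g - I)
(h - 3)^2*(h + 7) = h^3 + h^2 - 33*h + 63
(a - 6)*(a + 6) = a^2 - 36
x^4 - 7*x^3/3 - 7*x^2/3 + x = x*(x - 3)*(x - 1/3)*(x + 1)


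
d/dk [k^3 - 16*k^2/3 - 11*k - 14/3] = 3*k^2 - 32*k/3 - 11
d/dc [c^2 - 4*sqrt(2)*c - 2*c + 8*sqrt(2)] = 2*c - 4*sqrt(2) - 2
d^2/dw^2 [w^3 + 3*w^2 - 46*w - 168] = 6*w + 6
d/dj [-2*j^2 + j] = 1 - 4*j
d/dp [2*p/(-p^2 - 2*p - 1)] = 2*(p - 1)/(p^3 + 3*p^2 + 3*p + 1)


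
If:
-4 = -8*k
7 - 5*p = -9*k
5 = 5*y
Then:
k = 1/2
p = 23/10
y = 1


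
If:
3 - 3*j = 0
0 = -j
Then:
No Solution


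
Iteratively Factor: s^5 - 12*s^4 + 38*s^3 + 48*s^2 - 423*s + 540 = (s - 3)*(s^4 - 9*s^3 + 11*s^2 + 81*s - 180) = (s - 4)*(s - 3)*(s^3 - 5*s^2 - 9*s + 45) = (s - 5)*(s - 4)*(s - 3)*(s^2 - 9) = (s - 5)*(s - 4)*(s - 3)*(s + 3)*(s - 3)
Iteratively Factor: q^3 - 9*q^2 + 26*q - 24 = (q - 2)*(q^2 - 7*q + 12) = (q - 4)*(q - 2)*(q - 3)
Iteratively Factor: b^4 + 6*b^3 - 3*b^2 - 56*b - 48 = (b + 4)*(b^3 + 2*b^2 - 11*b - 12) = (b - 3)*(b + 4)*(b^2 + 5*b + 4) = (b - 3)*(b + 4)^2*(b + 1)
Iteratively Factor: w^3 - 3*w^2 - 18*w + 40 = (w - 5)*(w^2 + 2*w - 8) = (w - 5)*(w - 2)*(w + 4)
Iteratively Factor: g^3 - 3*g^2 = (g - 3)*(g^2) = g*(g - 3)*(g)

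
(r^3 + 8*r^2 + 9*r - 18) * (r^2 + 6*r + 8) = r^5 + 14*r^4 + 65*r^3 + 100*r^2 - 36*r - 144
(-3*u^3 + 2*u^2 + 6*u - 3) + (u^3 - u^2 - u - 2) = -2*u^3 + u^2 + 5*u - 5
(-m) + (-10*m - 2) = -11*m - 2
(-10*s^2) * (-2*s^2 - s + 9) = 20*s^4 + 10*s^3 - 90*s^2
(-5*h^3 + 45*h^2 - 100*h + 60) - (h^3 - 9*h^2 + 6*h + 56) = -6*h^3 + 54*h^2 - 106*h + 4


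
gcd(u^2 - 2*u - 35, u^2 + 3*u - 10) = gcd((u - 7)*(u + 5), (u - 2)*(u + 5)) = u + 5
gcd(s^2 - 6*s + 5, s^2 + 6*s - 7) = s - 1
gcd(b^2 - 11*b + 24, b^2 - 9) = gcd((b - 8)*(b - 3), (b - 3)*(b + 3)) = b - 3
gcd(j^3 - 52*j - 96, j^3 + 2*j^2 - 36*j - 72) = j^2 + 8*j + 12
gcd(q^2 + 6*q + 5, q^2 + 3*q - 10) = q + 5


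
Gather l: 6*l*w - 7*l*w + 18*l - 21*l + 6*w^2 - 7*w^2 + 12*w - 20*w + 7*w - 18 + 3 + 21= l*(-w - 3) - w^2 - w + 6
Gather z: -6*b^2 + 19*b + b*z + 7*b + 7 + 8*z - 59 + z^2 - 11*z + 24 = -6*b^2 + 26*b + z^2 + z*(b - 3) - 28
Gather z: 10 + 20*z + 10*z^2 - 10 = 10*z^2 + 20*z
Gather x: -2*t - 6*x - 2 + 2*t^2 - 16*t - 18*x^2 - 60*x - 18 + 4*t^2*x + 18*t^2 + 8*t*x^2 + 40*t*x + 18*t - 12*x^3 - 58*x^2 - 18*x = 20*t^2 - 12*x^3 + x^2*(8*t - 76) + x*(4*t^2 + 40*t - 84) - 20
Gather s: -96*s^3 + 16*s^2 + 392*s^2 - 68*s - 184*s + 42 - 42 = -96*s^3 + 408*s^2 - 252*s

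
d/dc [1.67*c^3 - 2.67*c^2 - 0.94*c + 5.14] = 5.01*c^2 - 5.34*c - 0.94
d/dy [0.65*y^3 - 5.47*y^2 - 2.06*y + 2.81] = 1.95*y^2 - 10.94*y - 2.06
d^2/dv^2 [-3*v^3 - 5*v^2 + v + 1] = -18*v - 10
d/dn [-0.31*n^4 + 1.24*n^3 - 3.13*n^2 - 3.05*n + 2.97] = -1.24*n^3 + 3.72*n^2 - 6.26*n - 3.05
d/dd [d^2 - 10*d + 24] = 2*d - 10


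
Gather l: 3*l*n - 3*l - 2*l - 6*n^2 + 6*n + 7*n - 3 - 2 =l*(3*n - 5) - 6*n^2 + 13*n - 5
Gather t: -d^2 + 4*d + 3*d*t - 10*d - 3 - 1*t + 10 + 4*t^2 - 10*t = -d^2 - 6*d + 4*t^2 + t*(3*d - 11) + 7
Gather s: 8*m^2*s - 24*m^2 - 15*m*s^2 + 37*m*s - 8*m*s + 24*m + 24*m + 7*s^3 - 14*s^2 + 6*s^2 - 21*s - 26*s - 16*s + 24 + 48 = -24*m^2 + 48*m + 7*s^3 + s^2*(-15*m - 8) + s*(8*m^2 + 29*m - 63) + 72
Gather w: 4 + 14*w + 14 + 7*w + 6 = 21*w + 24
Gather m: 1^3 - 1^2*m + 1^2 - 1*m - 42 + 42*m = 40*m - 40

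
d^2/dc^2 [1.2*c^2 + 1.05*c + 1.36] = 2.40000000000000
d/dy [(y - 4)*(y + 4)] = 2*y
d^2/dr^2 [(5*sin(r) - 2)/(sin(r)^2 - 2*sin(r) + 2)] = (-5*sin(r)^5 - 2*sin(r)^4 + 58*sin(r)^3 - 40*sin(r)^2 - 48*sin(r) + 32)/(sin(r)^2 - 2*sin(r) + 2)^3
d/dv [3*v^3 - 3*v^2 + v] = 9*v^2 - 6*v + 1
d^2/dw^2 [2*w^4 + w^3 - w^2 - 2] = 24*w^2 + 6*w - 2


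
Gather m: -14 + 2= -12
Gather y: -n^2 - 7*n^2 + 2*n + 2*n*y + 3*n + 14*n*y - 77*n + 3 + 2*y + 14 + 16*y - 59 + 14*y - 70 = -8*n^2 - 72*n + y*(16*n + 32) - 112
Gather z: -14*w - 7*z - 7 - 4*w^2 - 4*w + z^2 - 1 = -4*w^2 - 18*w + z^2 - 7*z - 8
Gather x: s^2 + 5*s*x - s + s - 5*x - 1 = s^2 + x*(5*s - 5) - 1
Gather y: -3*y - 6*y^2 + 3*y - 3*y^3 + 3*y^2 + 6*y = -3*y^3 - 3*y^2 + 6*y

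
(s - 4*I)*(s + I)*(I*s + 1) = I*s^3 + 4*s^2 + I*s + 4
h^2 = h^2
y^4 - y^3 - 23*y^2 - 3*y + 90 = (y - 5)*(y - 2)*(y + 3)^2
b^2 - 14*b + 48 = (b - 8)*(b - 6)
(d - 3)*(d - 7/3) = d^2 - 16*d/3 + 7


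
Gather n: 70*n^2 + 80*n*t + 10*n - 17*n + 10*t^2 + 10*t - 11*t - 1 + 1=70*n^2 + n*(80*t - 7) + 10*t^2 - t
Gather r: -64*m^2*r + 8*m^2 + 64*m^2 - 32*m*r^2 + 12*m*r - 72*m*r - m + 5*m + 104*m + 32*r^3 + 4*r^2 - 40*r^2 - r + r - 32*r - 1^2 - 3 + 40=72*m^2 + 108*m + 32*r^3 + r^2*(-32*m - 36) + r*(-64*m^2 - 60*m - 32) + 36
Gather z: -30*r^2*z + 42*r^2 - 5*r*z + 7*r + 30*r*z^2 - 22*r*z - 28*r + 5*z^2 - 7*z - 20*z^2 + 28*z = 42*r^2 - 21*r + z^2*(30*r - 15) + z*(-30*r^2 - 27*r + 21)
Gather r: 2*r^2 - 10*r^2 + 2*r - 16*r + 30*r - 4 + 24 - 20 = -8*r^2 + 16*r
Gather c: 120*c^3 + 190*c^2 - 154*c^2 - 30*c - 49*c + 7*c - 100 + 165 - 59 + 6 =120*c^3 + 36*c^2 - 72*c + 12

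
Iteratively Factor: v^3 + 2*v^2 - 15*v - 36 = (v - 4)*(v^2 + 6*v + 9) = (v - 4)*(v + 3)*(v + 3)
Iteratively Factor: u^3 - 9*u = (u - 3)*(u^2 + 3*u) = u*(u - 3)*(u + 3)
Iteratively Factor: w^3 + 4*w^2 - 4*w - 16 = (w - 2)*(w^2 + 6*w + 8) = (w - 2)*(w + 2)*(w + 4)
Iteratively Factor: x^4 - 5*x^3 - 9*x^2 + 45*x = (x - 3)*(x^3 - 2*x^2 - 15*x) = (x - 3)*(x + 3)*(x^2 - 5*x) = x*(x - 3)*(x + 3)*(x - 5)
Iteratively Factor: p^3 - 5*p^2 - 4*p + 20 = (p - 2)*(p^2 - 3*p - 10) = (p - 2)*(p + 2)*(p - 5)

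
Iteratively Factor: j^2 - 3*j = (j - 3)*(j)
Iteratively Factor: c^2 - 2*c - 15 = (c - 5)*(c + 3)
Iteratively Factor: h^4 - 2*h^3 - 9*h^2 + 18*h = (h - 3)*(h^3 + h^2 - 6*h) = h*(h - 3)*(h^2 + h - 6) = h*(h - 3)*(h + 3)*(h - 2)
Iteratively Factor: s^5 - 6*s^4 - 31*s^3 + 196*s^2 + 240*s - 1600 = (s + 4)*(s^4 - 10*s^3 + 9*s^2 + 160*s - 400) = (s - 5)*(s + 4)*(s^3 - 5*s^2 - 16*s + 80) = (s - 5)*(s - 4)*(s + 4)*(s^2 - s - 20) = (s - 5)^2*(s - 4)*(s + 4)*(s + 4)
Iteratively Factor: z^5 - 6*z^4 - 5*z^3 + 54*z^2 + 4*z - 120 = (z + 2)*(z^4 - 8*z^3 + 11*z^2 + 32*z - 60) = (z - 3)*(z + 2)*(z^3 - 5*z^2 - 4*z + 20) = (z - 3)*(z - 2)*(z + 2)*(z^2 - 3*z - 10) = (z - 5)*(z - 3)*(z - 2)*(z + 2)*(z + 2)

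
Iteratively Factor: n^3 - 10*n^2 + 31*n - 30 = (n - 3)*(n^2 - 7*n + 10) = (n - 5)*(n - 3)*(n - 2)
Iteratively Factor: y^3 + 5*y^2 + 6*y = (y + 3)*(y^2 + 2*y) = y*(y + 3)*(y + 2)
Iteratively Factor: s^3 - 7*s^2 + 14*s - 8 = (s - 1)*(s^2 - 6*s + 8) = (s - 4)*(s - 1)*(s - 2)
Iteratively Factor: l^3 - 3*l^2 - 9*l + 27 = (l - 3)*(l^2 - 9) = (l - 3)*(l + 3)*(l - 3)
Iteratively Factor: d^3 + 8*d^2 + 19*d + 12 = (d + 3)*(d^2 + 5*d + 4) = (d + 1)*(d + 3)*(d + 4)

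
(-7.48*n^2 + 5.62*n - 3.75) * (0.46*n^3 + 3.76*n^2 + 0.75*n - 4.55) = -3.4408*n^5 - 25.5396*n^4 + 13.7962*n^3 + 24.149*n^2 - 28.3835*n + 17.0625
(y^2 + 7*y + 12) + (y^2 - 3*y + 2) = 2*y^2 + 4*y + 14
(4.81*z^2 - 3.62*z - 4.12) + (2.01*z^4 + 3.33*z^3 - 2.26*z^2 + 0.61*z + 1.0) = 2.01*z^4 + 3.33*z^3 + 2.55*z^2 - 3.01*z - 3.12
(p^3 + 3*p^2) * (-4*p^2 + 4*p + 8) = -4*p^5 - 8*p^4 + 20*p^3 + 24*p^2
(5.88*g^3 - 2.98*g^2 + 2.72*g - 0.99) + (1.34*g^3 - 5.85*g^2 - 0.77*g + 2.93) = 7.22*g^3 - 8.83*g^2 + 1.95*g + 1.94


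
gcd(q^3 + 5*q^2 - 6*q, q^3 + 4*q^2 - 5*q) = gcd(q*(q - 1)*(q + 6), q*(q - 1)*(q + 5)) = q^2 - q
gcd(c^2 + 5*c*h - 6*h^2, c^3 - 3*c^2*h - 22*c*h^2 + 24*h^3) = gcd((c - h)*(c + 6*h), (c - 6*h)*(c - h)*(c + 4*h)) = c - h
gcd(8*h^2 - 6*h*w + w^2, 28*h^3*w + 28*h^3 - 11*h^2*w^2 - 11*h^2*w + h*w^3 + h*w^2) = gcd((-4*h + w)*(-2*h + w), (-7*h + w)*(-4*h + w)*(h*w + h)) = -4*h + w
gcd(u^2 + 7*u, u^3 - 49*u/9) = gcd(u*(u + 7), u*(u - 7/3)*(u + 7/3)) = u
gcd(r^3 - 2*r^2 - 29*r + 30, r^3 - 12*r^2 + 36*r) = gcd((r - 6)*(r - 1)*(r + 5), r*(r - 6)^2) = r - 6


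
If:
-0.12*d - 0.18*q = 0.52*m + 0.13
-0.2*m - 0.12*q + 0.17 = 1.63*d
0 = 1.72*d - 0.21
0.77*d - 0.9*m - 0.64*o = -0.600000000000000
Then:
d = 0.12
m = -0.46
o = 1.73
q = 0.52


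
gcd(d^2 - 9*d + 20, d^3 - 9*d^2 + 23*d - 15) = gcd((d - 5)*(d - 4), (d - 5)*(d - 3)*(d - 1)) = d - 5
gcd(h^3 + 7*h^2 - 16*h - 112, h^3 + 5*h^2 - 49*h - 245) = h + 7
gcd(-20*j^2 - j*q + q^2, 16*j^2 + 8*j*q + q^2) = 4*j + q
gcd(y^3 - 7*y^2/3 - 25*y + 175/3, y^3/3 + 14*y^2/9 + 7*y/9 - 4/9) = 1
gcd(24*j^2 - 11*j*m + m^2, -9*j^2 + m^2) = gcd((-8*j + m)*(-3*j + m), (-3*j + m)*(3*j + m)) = 3*j - m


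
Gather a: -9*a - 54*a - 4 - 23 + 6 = -63*a - 21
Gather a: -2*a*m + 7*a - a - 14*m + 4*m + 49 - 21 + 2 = a*(6 - 2*m) - 10*m + 30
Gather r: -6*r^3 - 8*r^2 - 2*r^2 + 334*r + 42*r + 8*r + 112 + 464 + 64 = -6*r^3 - 10*r^2 + 384*r + 640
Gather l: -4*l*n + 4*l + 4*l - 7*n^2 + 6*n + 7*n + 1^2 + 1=l*(8 - 4*n) - 7*n^2 + 13*n + 2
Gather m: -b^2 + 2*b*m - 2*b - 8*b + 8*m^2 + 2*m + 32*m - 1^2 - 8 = -b^2 - 10*b + 8*m^2 + m*(2*b + 34) - 9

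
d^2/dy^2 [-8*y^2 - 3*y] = -16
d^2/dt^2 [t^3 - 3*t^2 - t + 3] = 6*t - 6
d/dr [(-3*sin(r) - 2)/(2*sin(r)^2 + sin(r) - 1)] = (6*sin(r)^2 + 8*sin(r) + 5)*cos(r)/(sin(r) - cos(2*r))^2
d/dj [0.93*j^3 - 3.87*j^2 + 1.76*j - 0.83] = 2.79*j^2 - 7.74*j + 1.76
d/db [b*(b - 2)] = 2*b - 2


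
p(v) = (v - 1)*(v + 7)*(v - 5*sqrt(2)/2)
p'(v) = (v - 1)*(v + 7) + (v - 1)*(v - 5*sqrt(2)/2) + (v + 7)*(v - 5*sqrt(2)/2) = 3*v^2 - 5*sqrt(2)*v + 12*v - 15*sqrt(2) - 7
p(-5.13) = 99.33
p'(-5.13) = 25.45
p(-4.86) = 105.28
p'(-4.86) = 18.69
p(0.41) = 13.66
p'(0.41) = -25.69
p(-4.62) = 109.09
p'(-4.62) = 13.05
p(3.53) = -0.15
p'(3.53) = 26.57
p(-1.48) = 68.66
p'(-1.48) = -28.94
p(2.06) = -14.17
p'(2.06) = -5.33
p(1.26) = -4.89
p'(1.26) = -17.24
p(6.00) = 160.19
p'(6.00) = 109.36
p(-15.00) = -2372.55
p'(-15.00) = 572.85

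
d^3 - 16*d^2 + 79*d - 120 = (d - 8)*(d - 5)*(d - 3)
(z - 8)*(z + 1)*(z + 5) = z^3 - 2*z^2 - 43*z - 40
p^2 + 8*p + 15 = (p + 3)*(p + 5)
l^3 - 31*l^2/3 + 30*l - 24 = (l - 6)*(l - 3)*(l - 4/3)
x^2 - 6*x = x*(x - 6)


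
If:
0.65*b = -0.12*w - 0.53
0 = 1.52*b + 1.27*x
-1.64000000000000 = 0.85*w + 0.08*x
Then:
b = -0.45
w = -1.98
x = 0.54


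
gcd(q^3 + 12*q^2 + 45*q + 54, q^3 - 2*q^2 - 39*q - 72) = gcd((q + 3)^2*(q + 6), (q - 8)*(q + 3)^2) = q^2 + 6*q + 9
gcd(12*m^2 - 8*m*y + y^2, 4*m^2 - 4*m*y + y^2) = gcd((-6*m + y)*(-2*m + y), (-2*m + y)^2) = -2*m + y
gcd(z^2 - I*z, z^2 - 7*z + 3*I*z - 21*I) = 1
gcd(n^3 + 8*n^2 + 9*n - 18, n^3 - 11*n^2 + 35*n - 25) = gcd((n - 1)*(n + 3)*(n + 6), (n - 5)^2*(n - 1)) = n - 1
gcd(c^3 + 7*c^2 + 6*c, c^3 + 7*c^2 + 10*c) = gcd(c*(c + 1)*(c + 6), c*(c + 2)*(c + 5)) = c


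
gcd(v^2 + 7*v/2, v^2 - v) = v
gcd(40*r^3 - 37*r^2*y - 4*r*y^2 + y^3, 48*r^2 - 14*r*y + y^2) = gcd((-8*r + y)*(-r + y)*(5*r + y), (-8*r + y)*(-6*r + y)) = -8*r + y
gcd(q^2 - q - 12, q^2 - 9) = q + 3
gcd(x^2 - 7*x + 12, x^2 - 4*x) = x - 4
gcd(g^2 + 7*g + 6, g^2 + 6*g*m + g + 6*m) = g + 1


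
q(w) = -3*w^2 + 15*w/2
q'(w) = 15/2 - 6*w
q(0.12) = 0.86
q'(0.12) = 6.78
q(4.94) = -36.16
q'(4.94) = -22.14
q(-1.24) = -13.91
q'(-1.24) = 14.94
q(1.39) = 4.63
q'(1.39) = -0.84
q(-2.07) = -28.38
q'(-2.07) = 19.92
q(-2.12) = -29.38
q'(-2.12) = 20.22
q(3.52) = -10.77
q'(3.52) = -13.62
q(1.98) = 3.09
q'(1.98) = -4.38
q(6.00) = -63.00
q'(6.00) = -28.50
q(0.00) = 0.00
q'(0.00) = 7.50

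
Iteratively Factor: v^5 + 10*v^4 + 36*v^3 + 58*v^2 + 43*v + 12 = (v + 3)*(v^4 + 7*v^3 + 15*v^2 + 13*v + 4) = (v + 1)*(v + 3)*(v^3 + 6*v^2 + 9*v + 4) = (v + 1)^2*(v + 3)*(v^2 + 5*v + 4) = (v + 1)^2*(v + 3)*(v + 4)*(v + 1)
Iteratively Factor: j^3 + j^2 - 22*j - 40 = (j + 4)*(j^2 - 3*j - 10) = (j - 5)*(j + 4)*(j + 2)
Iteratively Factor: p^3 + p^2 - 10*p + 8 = (p - 2)*(p^2 + 3*p - 4) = (p - 2)*(p + 4)*(p - 1)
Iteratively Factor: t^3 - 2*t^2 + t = (t - 1)*(t^2 - t) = (t - 1)^2*(t)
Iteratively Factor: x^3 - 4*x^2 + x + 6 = (x - 2)*(x^2 - 2*x - 3) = (x - 3)*(x - 2)*(x + 1)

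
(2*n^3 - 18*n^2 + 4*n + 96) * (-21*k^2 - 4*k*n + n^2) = -42*k^2*n^3 + 378*k^2*n^2 - 84*k^2*n - 2016*k^2 - 8*k*n^4 + 72*k*n^3 - 16*k*n^2 - 384*k*n + 2*n^5 - 18*n^4 + 4*n^3 + 96*n^2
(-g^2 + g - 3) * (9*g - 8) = -9*g^3 + 17*g^2 - 35*g + 24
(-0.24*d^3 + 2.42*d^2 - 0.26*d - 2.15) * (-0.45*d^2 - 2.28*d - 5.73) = 0.108*d^5 - 0.5418*d^4 - 4.0254*d^3 - 12.3063*d^2 + 6.3918*d + 12.3195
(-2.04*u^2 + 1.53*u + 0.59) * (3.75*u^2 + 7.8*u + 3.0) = -7.65*u^4 - 10.1745*u^3 + 8.0265*u^2 + 9.192*u + 1.77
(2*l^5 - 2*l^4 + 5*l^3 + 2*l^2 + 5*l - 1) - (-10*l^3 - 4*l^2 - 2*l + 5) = 2*l^5 - 2*l^4 + 15*l^3 + 6*l^2 + 7*l - 6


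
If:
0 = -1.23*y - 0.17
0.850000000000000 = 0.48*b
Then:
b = 1.77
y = -0.14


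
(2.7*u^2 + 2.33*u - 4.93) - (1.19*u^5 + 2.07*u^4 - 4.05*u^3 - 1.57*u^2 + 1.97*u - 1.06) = -1.19*u^5 - 2.07*u^4 + 4.05*u^3 + 4.27*u^2 + 0.36*u - 3.87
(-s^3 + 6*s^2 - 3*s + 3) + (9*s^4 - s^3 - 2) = 9*s^4 - 2*s^3 + 6*s^2 - 3*s + 1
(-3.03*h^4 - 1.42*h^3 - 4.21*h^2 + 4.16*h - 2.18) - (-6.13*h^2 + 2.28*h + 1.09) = -3.03*h^4 - 1.42*h^3 + 1.92*h^2 + 1.88*h - 3.27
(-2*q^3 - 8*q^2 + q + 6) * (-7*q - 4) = 14*q^4 + 64*q^3 + 25*q^2 - 46*q - 24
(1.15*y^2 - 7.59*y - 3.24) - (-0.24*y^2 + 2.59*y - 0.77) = 1.39*y^2 - 10.18*y - 2.47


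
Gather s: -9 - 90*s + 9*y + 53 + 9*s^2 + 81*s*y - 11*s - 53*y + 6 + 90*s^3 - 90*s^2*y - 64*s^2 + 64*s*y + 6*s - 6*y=90*s^3 + s^2*(-90*y - 55) + s*(145*y - 95) - 50*y + 50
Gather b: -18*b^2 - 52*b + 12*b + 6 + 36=-18*b^2 - 40*b + 42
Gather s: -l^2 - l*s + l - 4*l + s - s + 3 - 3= -l^2 - l*s - 3*l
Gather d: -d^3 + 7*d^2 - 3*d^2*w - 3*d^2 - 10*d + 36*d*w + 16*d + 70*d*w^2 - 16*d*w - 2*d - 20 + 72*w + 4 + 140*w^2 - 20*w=-d^3 + d^2*(4 - 3*w) + d*(70*w^2 + 20*w + 4) + 140*w^2 + 52*w - 16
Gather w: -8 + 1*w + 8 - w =0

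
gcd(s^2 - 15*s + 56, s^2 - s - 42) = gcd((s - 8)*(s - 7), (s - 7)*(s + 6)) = s - 7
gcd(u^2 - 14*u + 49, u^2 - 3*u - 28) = u - 7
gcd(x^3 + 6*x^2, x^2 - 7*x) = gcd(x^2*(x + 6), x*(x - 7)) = x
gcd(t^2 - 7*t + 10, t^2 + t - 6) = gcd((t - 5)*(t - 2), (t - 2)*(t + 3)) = t - 2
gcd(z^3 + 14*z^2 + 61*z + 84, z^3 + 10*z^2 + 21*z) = z^2 + 10*z + 21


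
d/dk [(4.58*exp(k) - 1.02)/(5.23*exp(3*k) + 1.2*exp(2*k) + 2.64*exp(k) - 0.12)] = (-47.9068*exp(3*k) + 10.5078*exp(2*k) + 2.448*exp(k) + 2.1432)*exp(k)/(27.3529*exp(6*k) + 12.552*exp(5*k) + 29.0544*exp(4*k) + 5.0808*exp(3*k) + 6.6816*exp(2*k) - 0.6336*exp(k) + 0.0144)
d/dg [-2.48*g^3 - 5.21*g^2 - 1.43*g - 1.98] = -7.44*g^2 - 10.42*g - 1.43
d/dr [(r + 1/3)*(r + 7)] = 2*r + 22/3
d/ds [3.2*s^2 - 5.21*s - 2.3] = 6.4*s - 5.21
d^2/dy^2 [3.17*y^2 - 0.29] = 6.34000000000000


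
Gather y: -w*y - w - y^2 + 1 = -w*y - w - y^2 + 1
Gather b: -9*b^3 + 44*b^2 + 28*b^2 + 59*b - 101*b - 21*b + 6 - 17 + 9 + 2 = -9*b^3 + 72*b^2 - 63*b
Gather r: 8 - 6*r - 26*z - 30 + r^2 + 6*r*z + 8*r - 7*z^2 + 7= r^2 + r*(6*z + 2) - 7*z^2 - 26*z - 15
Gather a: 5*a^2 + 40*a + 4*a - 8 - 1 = 5*a^2 + 44*a - 9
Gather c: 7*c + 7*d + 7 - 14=7*c + 7*d - 7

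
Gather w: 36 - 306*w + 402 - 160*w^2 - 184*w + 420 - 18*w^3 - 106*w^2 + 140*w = -18*w^3 - 266*w^2 - 350*w + 858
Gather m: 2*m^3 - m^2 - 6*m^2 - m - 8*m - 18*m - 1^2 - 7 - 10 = 2*m^3 - 7*m^2 - 27*m - 18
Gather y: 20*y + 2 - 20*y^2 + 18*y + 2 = -20*y^2 + 38*y + 4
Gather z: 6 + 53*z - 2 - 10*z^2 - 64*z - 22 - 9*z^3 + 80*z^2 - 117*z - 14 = -9*z^3 + 70*z^2 - 128*z - 32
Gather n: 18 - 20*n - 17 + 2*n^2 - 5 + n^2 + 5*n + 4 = 3*n^2 - 15*n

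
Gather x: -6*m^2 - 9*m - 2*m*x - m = -6*m^2 - 2*m*x - 10*m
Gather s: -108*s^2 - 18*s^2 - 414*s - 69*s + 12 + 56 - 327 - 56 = -126*s^2 - 483*s - 315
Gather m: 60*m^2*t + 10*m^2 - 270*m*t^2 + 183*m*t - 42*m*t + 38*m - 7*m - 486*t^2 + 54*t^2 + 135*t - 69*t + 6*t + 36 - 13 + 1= m^2*(60*t + 10) + m*(-270*t^2 + 141*t + 31) - 432*t^2 + 72*t + 24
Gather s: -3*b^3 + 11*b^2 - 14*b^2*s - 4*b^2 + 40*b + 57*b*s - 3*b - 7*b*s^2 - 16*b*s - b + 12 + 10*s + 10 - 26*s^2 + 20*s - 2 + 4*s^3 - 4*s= -3*b^3 + 7*b^2 + 36*b + 4*s^3 + s^2*(-7*b - 26) + s*(-14*b^2 + 41*b + 26) + 20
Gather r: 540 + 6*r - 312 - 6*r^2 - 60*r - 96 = -6*r^2 - 54*r + 132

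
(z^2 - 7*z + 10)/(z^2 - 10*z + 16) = (z - 5)/(z - 8)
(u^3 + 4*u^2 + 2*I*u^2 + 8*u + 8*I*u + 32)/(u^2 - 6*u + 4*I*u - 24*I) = (u^2 + 2*u*(2 - I) - 8*I)/(u - 6)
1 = 1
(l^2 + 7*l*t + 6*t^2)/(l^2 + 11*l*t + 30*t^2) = (l + t)/(l + 5*t)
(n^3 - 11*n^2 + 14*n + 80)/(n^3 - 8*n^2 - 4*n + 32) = (n - 5)/(n - 2)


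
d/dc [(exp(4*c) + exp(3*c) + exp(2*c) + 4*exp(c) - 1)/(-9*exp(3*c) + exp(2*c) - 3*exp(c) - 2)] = (-9*exp(6*c) + 2*exp(5*c) + exp(4*c) + 58*exp(3*c) - 40*exp(2*c) - 2*exp(c) - 11)*exp(c)/(81*exp(6*c) - 18*exp(5*c) + 55*exp(4*c) + 30*exp(3*c) + 5*exp(2*c) + 12*exp(c) + 4)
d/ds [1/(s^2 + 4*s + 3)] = 2*(-s - 2)/(s^2 + 4*s + 3)^2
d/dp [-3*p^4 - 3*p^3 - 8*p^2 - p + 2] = -12*p^3 - 9*p^2 - 16*p - 1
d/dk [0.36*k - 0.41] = 0.360000000000000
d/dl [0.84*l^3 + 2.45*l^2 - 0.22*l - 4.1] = 2.52*l^2 + 4.9*l - 0.22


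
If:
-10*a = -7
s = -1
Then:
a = 7/10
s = -1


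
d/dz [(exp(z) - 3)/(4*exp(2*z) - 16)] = (-2*(exp(z) - 3)*exp(z) + exp(2*z) - 4)*exp(z)/(4*(exp(2*z) - 4)^2)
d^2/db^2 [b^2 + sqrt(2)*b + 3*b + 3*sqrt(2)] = 2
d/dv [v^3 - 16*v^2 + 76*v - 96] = 3*v^2 - 32*v + 76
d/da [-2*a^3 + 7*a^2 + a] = -6*a^2 + 14*a + 1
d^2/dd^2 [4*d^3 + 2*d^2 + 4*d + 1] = 24*d + 4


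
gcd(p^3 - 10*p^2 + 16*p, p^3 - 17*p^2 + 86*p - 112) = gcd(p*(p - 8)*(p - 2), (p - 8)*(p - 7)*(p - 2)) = p^2 - 10*p + 16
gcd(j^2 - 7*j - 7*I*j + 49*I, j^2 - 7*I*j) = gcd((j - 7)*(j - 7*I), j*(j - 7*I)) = j - 7*I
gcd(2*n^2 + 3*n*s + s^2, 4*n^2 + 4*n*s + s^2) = 2*n + s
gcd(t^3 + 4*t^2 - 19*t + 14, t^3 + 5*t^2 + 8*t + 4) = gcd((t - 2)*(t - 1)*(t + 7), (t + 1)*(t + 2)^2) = 1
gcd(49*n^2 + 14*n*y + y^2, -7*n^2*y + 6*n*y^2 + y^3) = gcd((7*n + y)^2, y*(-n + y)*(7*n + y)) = 7*n + y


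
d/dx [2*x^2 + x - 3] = 4*x + 1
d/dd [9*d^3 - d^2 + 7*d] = 27*d^2 - 2*d + 7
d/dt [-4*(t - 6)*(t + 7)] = -8*t - 4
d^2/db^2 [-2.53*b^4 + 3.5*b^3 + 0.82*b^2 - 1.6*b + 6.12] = -30.36*b^2 + 21.0*b + 1.64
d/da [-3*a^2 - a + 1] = -6*a - 1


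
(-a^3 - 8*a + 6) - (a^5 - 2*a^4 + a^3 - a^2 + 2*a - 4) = -a^5 + 2*a^4 - 2*a^3 + a^2 - 10*a + 10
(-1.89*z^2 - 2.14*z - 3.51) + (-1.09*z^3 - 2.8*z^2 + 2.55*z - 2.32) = -1.09*z^3 - 4.69*z^2 + 0.41*z - 5.83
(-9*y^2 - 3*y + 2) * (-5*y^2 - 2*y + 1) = 45*y^4 + 33*y^3 - 13*y^2 - 7*y + 2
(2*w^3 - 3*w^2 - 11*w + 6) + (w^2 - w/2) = 2*w^3 - 2*w^2 - 23*w/2 + 6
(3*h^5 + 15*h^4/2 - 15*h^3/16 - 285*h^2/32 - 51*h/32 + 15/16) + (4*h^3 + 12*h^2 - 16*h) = 3*h^5 + 15*h^4/2 + 49*h^3/16 + 99*h^2/32 - 563*h/32 + 15/16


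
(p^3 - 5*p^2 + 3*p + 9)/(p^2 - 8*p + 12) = (p^3 - 5*p^2 + 3*p + 9)/(p^2 - 8*p + 12)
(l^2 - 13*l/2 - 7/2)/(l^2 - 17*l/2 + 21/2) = (2*l + 1)/(2*l - 3)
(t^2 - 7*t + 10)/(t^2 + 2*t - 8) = (t - 5)/(t + 4)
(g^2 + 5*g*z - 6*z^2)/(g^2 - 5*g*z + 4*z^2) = (-g - 6*z)/(-g + 4*z)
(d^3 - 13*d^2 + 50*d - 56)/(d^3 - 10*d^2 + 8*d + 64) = (d^2 - 9*d + 14)/(d^2 - 6*d - 16)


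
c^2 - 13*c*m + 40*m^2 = (c - 8*m)*(c - 5*m)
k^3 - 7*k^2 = k^2*(k - 7)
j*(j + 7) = j^2 + 7*j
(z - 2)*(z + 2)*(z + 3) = z^3 + 3*z^2 - 4*z - 12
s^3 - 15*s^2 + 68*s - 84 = (s - 7)*(s - 6)*(s - 2)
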